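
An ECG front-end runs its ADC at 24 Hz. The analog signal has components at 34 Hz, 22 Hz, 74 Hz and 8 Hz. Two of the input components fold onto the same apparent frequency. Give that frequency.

2 Hz

fs/2 = 12 Hz.
34 Hz mod fs = 10 Hz.
10 Hz ≤ fs/2 = 12 Hz, appears at 10 Hz.
22 Hz > fs/2 = 12 Hz, folds to fs − 22 Hz = 2 Hz.
74 Hz mod fs = 2 Hz.
2 Hz ≤ fs/2 = 12 Hz, appears at 2 Hz.
8 Hz ≤ fs/2 = 12 Hz, passes unchanged.
22 Hz and 74 Hz both map to 2 Hz.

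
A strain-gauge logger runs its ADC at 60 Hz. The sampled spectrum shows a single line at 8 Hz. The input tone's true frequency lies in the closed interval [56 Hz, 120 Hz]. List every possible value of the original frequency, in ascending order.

68 Hz, 112 Hz

Frequencies that alias to 8 Hz are k·fs ± 8 Hz for integer k ≥ 0.
k=0: 8 Hz.
k=1: 52 Hz, 68 Hz.
k=2: 112 Hz, 128 Hz.
k=3: 172 Hz, 188 Hz.
Within [56 Hz, 120 Hz]: 68 Hz, 112 Hz.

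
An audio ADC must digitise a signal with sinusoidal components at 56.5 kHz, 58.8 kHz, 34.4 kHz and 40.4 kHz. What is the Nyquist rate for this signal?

Highest-frequency component: 58.8 kHz.
Nyquist rate = 2 × 58.8 kHz = 117.6 kHz.

117.6 kHz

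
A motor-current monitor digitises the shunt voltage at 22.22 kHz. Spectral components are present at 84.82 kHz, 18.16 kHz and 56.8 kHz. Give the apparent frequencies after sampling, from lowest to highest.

fs/2 = 11.11 kHz.
84.82 kHz mod fs = 18.16 kHz.
18.16 kHz > fs/2 = 11.11 kHz, folds to fs − 18.16 kHz = 4.06 kHz.
18.16 kHz > fs/2 = 11.11 kHz, folds to fs − 18.16 kHz = 4.06 kHz.
56.8 kHz mod fs = 12.36 kHz.
12.36 kHz > fs/2 = 11.11 kHz, folds to fs − 12.36 kHz = 9.86 kHz.
Distinct values: {4.06 kHz, 9.86 kHz}.

4.06 kHz, 9.86 kHz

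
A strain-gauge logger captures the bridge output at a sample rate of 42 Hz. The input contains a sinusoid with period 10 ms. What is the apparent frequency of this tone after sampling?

T = 10 ms → f = 1/T = 100 Hz.
100 Hz mod fs = 16 Hz.
16 Hz ≤ fs/2 = 21 Hz, appears at 16 Hz.

16 Hz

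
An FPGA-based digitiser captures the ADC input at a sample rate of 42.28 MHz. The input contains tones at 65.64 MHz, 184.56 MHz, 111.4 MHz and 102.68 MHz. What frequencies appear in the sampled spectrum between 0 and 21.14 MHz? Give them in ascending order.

fs/2 = 21.14 MHz.
65.64 MHz mod fs = 23.36 MHz.
23.36 MHz > fs/2 = 21.14 MHz, folds to fs − 23.36 MHz = 18.92 MHz.
184.56 MHz mod fs = 15.44 MHz.
15.44 MHz ≤ fs/2 = 21.14 MHz, appears at 15.44 MHz.
111.4 MHz mod fs = 26.84 MHz.
26.84 MHz > fs/2 = 21.14 MHz, folds to fs − 26.84 MHz = 15.44 MHz.
102.68 MHz mod fs = 18.12 MHz.
18.12 MHz ≤ fs/2 = 21.14 MHz, appears at 18.12 MHz.
Distinct values: {15.44 MHz, 18.12 MHz, 18.92 MHz}.

15.44 MHz, 18.12 MHz, 18.92 MHz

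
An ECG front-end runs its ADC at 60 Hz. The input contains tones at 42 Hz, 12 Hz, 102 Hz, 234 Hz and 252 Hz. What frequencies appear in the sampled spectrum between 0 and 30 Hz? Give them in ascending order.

fs/2 = 30 Hz.
42 Hz > fs/2 = 30 Hz, folds to fs − 42 Hz = 18 Hz.
12 Hz ≤ fs/2 = 30 Hz, passes unchanged.
102 Hz mod fs = 42 Hz.
42 Hz > fs/2 = 30 Hz, folds to fs − 42 Hz = 18 Hz.
234 Hz mod fs = 54 Hz.
54 Hz > fs/2 = 30 Hz, folds to fs − 54 Hz = 6 Hz.
252 Hz mod fs = 12 Hz.
12 Hz ≤ fs/2 = 30 Hz, appears at 12 Hz.
Distinct values: {6 Hz, 12 Hz, 18 Hz}.

6 Hz, 12 Hz, 18 Hz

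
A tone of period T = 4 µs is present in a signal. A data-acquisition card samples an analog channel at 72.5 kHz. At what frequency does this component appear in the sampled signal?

T = 4 µs → f = 1/T = 250 kHz.
250 kHz mod fs = 32.5 kHz.
32.5 kHz ≤ fs/2 = 36.25 kHz, appears at 32.5 kHz.

32.5 kHz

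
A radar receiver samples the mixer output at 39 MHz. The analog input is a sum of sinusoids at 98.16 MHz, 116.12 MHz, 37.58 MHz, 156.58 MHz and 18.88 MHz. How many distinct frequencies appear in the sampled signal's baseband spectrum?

fs/2 = 19.5 MHz.
98.16 MHz mod fs = 20.16 MHz.
20.16 MHz > fs/2 = 19.5 MHz, folds to fs − 20.16 MHz = 18.84 MHz.
116.12 MHz mod fs = 38.12 MHz.
38.12 MHz > fs/2 = 19.5 MHz, folds to fs − 38.12 MHz = 0.88 MHz.
37.58 MHz > fs/2 = 19.5 MHz, folds to fs − 37.58 MHz = 1.42 MHz.
156.58 MHz mod fs = 0.58 MHz.
0.58 MHz ≤ fs/2 = 19.5 MHz, appears at 0.58 MHz.
18.88 MHz ≤ fs/2 = 19.5 MHz, passes unchanged.
Distinct values: {0.58 MHz, 0.88 MHz, 1.42 MHz, 18.84 MHz, 18.88 MHz} → 5.

5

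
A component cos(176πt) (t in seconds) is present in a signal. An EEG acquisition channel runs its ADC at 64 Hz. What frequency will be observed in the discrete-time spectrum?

24 Hz

ω = 176π rad/s → f = ω/(2π) = 88 Hz.
88 Hz mod fs = 24 Hz.
24 Hz ≤ fs/2 = 32 Hz, appears at 24 Hz.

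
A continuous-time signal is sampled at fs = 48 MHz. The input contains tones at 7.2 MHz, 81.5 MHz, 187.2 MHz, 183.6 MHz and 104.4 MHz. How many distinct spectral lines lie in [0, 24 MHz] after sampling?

4

fs/2 = 24 MHz.
7.2 MHz ≤ fs/2 = 24 MHz, passes unchanged.
81.5 MHz mod fs = 33.5 MHz.
33.5 MHz > fs/2 = 24 MHz, folds to fs − 33.5 MHz = 14.5 MHz.
187.2 MHz mod fs = 43.2 MHz.
43.2 MHz > fs/2 = 24 MHz, folds to fs − 43.2 MHz = 4.8 MHz.
183.6 MHz mod fs = 39.6 MHz.
39.6 MHz > fs/2 = 24 MHz, folds to fs − 39.6 MHz = 8.4 MHz.
104.4 MHz mod fs = 8.4 MHz.
8.4 MHz ≤ fs/2 = 24 MHz, appears at 8.4 MHz.
Distinct values: {4.8 MHz, 7.2 MHz, 8.4 MHz, 14.5 MHz} → 4.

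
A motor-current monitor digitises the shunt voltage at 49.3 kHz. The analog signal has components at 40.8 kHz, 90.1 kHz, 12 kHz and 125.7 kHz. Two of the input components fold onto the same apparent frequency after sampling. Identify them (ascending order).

fs/2 = 24.65 kHz.
40.8 kHz > fs/2 = 24.65 kHz, folds to fs − 40.8 kHz = 8.5 kHz.
90.1 kHz mod fs = 40.8 kHz.
40.8 kHz > fs/2 = 24.65 kHz, folds to fs − 40.8 kHz = 8.5 kHz.
12 kHz ≤ fs/2 = 24.65 kHz, passes unchanged.
125.7 kHz mod fs = 27.1 kHz.
27.1 kHz > fs/2 = 24.65 kHz, folds to fs − 27.1 kHz = 22.2 kHz.
40.8 kHz and 90.1 kHz both map to 8.5 kHz.

40.8 kHz, 90.1 kHz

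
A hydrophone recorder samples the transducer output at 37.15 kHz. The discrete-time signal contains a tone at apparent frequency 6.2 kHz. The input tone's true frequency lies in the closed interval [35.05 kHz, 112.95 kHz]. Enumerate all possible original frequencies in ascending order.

Frequencies that alias to 6.2 kHz are k·fs ± 6.2 kHz for integer k ≥ 0.
k=0: 6.2 kHz.
k=1: 30.95 kHz, 43.35 kHz.
k=2: 68.1 kHz, 80.5 kHz.
k=3: 105.25 kHz, 117.65 kHz.
k=4: 142.4 kHz, 154.8 kHz.
Within [35.05 kHz, 112.95 kHz]: 43.35 kHz, 68.1 kHz, 80.5 kHz, 105.25 kHz.

43.35 kHz, 68.1 kHz, 80.5 kHz, 105.25 kHz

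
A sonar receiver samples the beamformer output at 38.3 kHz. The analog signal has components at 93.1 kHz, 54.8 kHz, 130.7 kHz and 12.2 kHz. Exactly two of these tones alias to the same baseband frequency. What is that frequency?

16.5 kHz

fs/2 = 19.15 kHz.
93.1 kHz mod fs = 16.5 kHz.
16.5 kHz ≤ fs/2 = 19.15 kHz, appears at 16.5 kHz.
54.8 kHz mod fs = 16.5 kHz.
16.5 kHz ≤ fs/2 = 19.15 kHz, appears at 16.5 kHz.
130.7 kHz mod fs = 15.8 kHz.
15.8 kHz ≤ fs/2 = 19.15 kHz, appears at 15.8 kHz.
12.2 kHz ≤ fs/2 = 19.15 kHz, passes unchanged.
54.8 kHz and 93.1 kHz both map to 16.5 kHz.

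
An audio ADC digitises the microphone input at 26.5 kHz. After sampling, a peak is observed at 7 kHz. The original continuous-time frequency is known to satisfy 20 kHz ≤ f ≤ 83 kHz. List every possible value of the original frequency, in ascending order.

33.5 kHz, 46 kHz, 60 kHz, 72.5 kHz

Frequencies that alias to 7 kHz are k·fs ± 7 kHz for integer k ≥ 0.
k=0: 7 kHz.
k=1: 19.5 kHz, 33.5 kHz.
k=2: 46 kHz, 60 kHz.
k=3: 72.5 kHz, 86.5 kHz.
k=4: 99 kHz, 113 kHz.
Within [20 kHz, 83 kHz]: 33.5 kHz, 46 kHz, 60 kHz, 72.5 kHz.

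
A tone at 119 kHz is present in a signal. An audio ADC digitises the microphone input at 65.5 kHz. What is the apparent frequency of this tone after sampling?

12 kHz

119 kHz mod fs = 53.5 kHz.
53.5 kHz > fs/2 = 32.75 kHz, folds to fs − 53.5 kHz = 12 kHz.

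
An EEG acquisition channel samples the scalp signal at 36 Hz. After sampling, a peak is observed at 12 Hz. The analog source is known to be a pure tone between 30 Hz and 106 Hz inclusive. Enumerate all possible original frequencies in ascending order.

48 Hz, 60 Hz, 84 Hz, 96 Hz

Frequencies that alias to 12 Hz are k·fs ± 12 Hz for integer k ≥ 0.
k=0: 12 Hz.
k=1: 24 Hz, 48 Hz.
k=2: 60 Hz, 84 Hz.
k=3: 96 Hz, 120 Hz.
k=4: 132 Hz, 156 Hz.
Within [30 Hz, 106 Hz]: 48 Hz, 60 Hz, 84 Hz, 96 Hz.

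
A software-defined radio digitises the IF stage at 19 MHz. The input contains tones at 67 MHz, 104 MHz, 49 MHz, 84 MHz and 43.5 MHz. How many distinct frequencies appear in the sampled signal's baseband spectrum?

fs/2 = 9.5 MHz.
67 MHz mod fs = 10 MHz.
10 MHz > fs/2 = 9.5 MHz, folds to fs − 10 MHz = 9 MHz.
104 MHz mod fs = 9 MHz.
9 MHz ≤ fs/2 = 9.5 MHz, appears at 9 MHz.
49 MHz mod fs = 11 MHz.
11 MHz > fs/2 = 9.5 MHz, folds to fs − 11 MHz = 8 MHz.
84 MHz mod fs = 8 MHz.
8 MHz ≤ fs/2 = 9.5 MHz, appears at 8 MHz.
43.5 MHz mod fs = 5.5 MHz.
5.5 MHz ≤ fs/2 = 9.5 MHz, appears at 5.5 MHz.
Distinct values: {5.5 MHz, 8 MHz, 9 MHz} → 3.

3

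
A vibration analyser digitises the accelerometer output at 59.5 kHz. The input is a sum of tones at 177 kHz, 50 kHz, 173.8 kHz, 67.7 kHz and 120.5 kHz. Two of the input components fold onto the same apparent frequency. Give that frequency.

1.5 kHz

fs/2 = 29.75 kHz.
177 kHz mod fs = 58 kHz.
58 kHz > fs/2 = 29.75 kHz, folds to fs − 58 kHz = 1.5 kHz.
50 kHz > fs/2 = 29.75 kHz, folds to fs − 50 kHz = 9.5 kHz.
173.8 kHz mod fs = 54.8 kHz.
54.8 kHz > fs/2 = 29.75 kHz, folds to fs − 54.8 kHz = 4.7 kHz.
67.7 kHz mod fs = 8.2 kHz.
8.2 kHz ≤ fs/2 = 29.75 kHz, appears at 8.2 kHz.
120.5 kHz mod fs = 1.5 kHz.
1.5 kHz ≤ fs/2 = 29.75 kHz, appears at 1.5 kHz.
120.5 kHz and 177 kHz both map to 1.5 kHz.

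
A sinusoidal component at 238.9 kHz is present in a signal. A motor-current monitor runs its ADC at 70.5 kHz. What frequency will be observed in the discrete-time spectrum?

27.4 kHz

238.9 kHz mod fs = 27.4 kHz.
27.4 kHz ≤ fs/2 = 35.25 kHz, appears at 27.4 kHz.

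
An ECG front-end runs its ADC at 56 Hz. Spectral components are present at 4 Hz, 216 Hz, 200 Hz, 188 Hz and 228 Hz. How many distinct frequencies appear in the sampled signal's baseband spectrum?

fs/2 = 28 Hz.
4 Hz ≤ fs/2 = 28 Hz, passes unchanged.
216 Hz mod fs = 48 Hz.
48 Hz > fs/2 = 28 Hz, folds to fs − 48 Hz = 8 Hz.
200 Hz mod fs = 32 Hz.
32 Hz > fs/2 = 28 Hz, folds to fs − 32 Hz = 24 Hz.
188 Hz mod fs = 20 Hz.
20 Hz ≤ fs/2 = 28 Hz, appears at 20 Hz.
228 Hz mod fs = 4 Hz.
4 Hz ≤ fs/2 = 28 Hz, appears at 4 Hz.
Distinct values: {4 Hz, 8 Hz, 20 Hz, 24 Hz} → 4.

4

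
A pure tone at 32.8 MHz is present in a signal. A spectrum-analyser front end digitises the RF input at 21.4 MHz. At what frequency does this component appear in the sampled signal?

10 MHz

32.8 MHz mod fs = 11.4 MHz.
11.4 MHz > fs/2 = 10.7 MHz, folds to fs − 11.4 MHz = 10 MHz.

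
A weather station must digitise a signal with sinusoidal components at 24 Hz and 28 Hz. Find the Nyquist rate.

Highest-frequency component: 28 Hz.
Nyquist rate = 2 × 28 Hz = 56 Hz.

56 Hz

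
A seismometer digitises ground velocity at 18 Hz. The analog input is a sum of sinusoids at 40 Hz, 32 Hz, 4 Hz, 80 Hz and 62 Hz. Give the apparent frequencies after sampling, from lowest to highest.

fs/2 = 9 Hz.
40 Hz mod fs = 4 Hz.
4 Hz ≤ fs/2 = 9 Hz, appears at 4 Hz.
32 Hz mod fs = 14 Hz.
14 Hz > fs/2 = 9 Hz, folds to fs − 14 Hz = 4 Hz.
4 Hz ≤ fs/2 = 9 Hz, passes unchanged.
80 Hz mod fs = 8 Hz.
8 Hz ≤ fs/2 = 9 Hz, appears at 8 Hz.
62 Hz mod fs = 8 Hz.
8 Hz ≤ fs/2 = 9 Hz, appears at 8 Hz.
Distinct values: {4 Hz, 8 Hz}.

4 Hz, 8 Hz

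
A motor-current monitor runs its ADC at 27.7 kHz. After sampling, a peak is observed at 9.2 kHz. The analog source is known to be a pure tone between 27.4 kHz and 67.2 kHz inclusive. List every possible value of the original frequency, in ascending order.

36.9 kHz, 46.2 kHz, 64.6 kHz

Frequencies that alias to 9.2 kHz are k·fs ± 9.2 kHz for integer k ≥ 0.
k=0: 9.2 kHz.
k=1: 18.5 kHz, 36.9 kHz.
k=2: 46.2 kHz, 64.6 kHz.
k=3: 73.9 kHz, 92.3 kHz.
Within [27.4 kHz, 67.2 kHz]: 36.9 kHz, 46.2 kHz, 64.6 kHz.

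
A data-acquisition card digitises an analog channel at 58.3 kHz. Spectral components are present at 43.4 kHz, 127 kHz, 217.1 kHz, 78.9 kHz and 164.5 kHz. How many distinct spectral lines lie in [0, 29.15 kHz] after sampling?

4

fs/2 = 29.15 kHz.
43.4 kHz > fs/2 = 29.15 kHz, folds to fs − 43.4 kHz = 14.9 kHz.
127 kHz mod fs = 10.4 kHz.
10.4 kHz ≤ fs/2 = 29.15 kHz, appears at 10.4 kHz.
217.1 kHz mod fs = 42.2 kHz.
42.2 kHz > fs/2 = 29.15 kHz, folds to fs − 42.2 kHz = 16.1 kHz.
78.9 kHz mod fs = 20.6 kHz.
20.6 kHz ≤ fs/2 = 29.15 kHz, appears at 20.6 kHz.
164.5 kHz mod fs = 47.9 kHz.
47.9 kHz > fs/2 = 29.15 kHz, folds to fs − 47.9 kHz = 10.4 kHz.
Distinct values: {10.4 kHz, 14.9 kHz, 16.1 kHz, 20.6 kHz} → 4.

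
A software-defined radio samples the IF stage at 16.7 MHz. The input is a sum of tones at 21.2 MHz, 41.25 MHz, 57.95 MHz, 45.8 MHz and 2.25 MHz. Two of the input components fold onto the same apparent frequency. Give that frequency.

fs/2 = 8.35 MHz.
21.2 MHz mod fs = 4.5 MHz.
4.5 MHz ≤ fs/2 = 8.35 MHz, appears at 4.5 MHz.
41.25 MHz mod fs = 7.85 MHz.
7.85 MHz ≤ fs/2 = 8.35 MHz, appears at 7.85 MHz.
57.95 MHz mod fs = 7.85 MHz.
7.85 MHz ≤ fs/2 = 8.35 MHz, appears at 7.85 MHz.
45.8 MHz mod fs = 12.4 MHz.
12.4 MHz > fs/2 = 8.35 MHz, folds to fs − 12.4 MHz = 4.3 MHz.
2.25 MHz ≤ fs/2 = 8.35 MHz, passes unchanged.
41.25 MHz and 57.95 MHz both map to 7.85 MHz.

7.85 MHz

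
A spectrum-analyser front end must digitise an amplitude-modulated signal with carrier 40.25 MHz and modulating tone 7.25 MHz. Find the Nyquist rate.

AM sidebands sit at fc ± fm = 33 MHz and 47.5 MHz.
Highest-frequency component: 47.5 MHz.
Nyquist rate = 2 × 47.5 MHz = 95 MHz.

95 MHz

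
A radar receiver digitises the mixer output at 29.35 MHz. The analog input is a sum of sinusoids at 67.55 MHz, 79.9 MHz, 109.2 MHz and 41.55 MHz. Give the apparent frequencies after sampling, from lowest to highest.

8.15 MHz, 8.2 MHz, 8.85 MHz, 12.2 MHz

fs/2 = 14.675 MHz.
67.55 MHz mod fs = 8.85 MHz.
8.85 MHz ≤ fs/2 = 14.675 MHz, appears at 8.85 MHz.
79.9 MHz mod fs = 21.2 MHz.
21.2 MHz > fs/2 = 14.675 MHz, folds to fs − 21.2 MHz = 8.15 MHz.
109.2 MHz mod fs = 21.15 MHz.
21.15 MHz > fs/2 = 14.675 MHz, folds to fs − 21.15 MHz = 8.2 MHz.
41.55 MHz mod fs = 12.2 MHz.
12.2 MHz ≤ fs/2 = 14.675 MHz, appears at 12.2 MHz.
Distinct values: {8.15 MHz, 8.2 MHz, 8.85 MHz, 12.2 MHz}.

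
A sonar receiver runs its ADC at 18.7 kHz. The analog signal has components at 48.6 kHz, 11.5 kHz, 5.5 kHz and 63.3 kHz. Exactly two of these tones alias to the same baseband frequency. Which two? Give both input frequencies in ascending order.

11.5 kHz, 63.3 kHz

fs/2 = 9.35 kHz.
48.6 kHz mod fs = 11.2 kHz.
11.2 kHz > fs/2 = 9.35 kHz, folds to fs − 11.2 kHz = 7.5 kHz.
11.5 kHz > fs/2 = 9.35 kHz, folds to fs − 11.5 kHz = 7.2 kHz.
5.5 kHz ≤ fs/2 = 9.35 kHz, passes unchanged.
63.3 kHz mod fs = 7.2 kHz.
7.2 kHz ≤ fs/2 = 9.35 kHz, appears at 7.2 kHz.
11.5 kHz and 63.3 kHz both map to 7.2 kHz.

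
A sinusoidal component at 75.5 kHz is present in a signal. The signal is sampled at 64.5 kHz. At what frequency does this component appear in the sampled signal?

11 kHz

75.5 kHz mod fs = 11 kHz.
11 kHz ≤ fs/2 = 32.25 kHz, appears at 11 kHz.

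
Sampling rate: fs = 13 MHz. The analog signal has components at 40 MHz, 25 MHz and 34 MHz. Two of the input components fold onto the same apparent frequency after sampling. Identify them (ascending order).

fs/2 = 6.5 MHz.
40 MHz mod fs = 1 MHz.
1 MHz ≤ fs/2 = 6.5 MHz, appears at 1 MHz.
25 MHz mod fs = 12 MHz.
12 MHz > fs/2 = 6.5 MHz, folds to fs − 12 MHz = 1 MHz.
34 MHz mod fs = 8 MHz.
8 MHz > fs/2 = 6.5 MHz, folds to fs − 8 MHz = 5 MHz.
25 MHz and 40 MHz both map to 1 MHz.

25 MHz, 40 MHz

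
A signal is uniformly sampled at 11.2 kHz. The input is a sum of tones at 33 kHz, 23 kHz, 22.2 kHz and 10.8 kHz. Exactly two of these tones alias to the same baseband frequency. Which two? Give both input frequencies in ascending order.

fs/2 = 5.6 kHz.
33 kHz mod fs = 10.6 kHz.
10.6 kHz > fs/2 = 5.6 kHz, folds to fs − 10.6 kHz = 0.6 kHz.
23 kHz mod fs = 0.6 kHz.
0.6 kHz ≤ fs/2 = 5.6 kHz, appears at 0.6 kHz.
22.2 kHz mod fs = 11 kHz.
11 kHz > fs/2 = 5.6 kHz, folds to fs − 11 kHz = 0.2 kHz.
10.8 kHz > fs/2 = 5.6 kHz, folds to fs − 10.8 kHz = 0.4 kHz.
23 kHz and 33 kHz both map to 0.6 kHz.

23 kHz, 33 kHz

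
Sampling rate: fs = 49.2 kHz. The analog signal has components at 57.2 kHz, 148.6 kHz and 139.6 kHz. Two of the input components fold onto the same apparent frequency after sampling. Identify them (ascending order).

57.2 kHz, 139.6 kHz

fs/2 = 24.6 kHz.
57.2 kHz mod fs = 8 kHz.
8 kHz ≤ fs/2 = 24.6 kHz, appears at 8 kHz.
148.6 kHz mod fs = 1 kHz.
1 kHz ≤ fs/2 = 24.6 kHz, appears at 1 kHz.
139.6 kHz mod fs = 41.2 kHz.
41.2 kHz > fs/2 = 24.6 kHz, folds to fs − 41.2 kHz = 8 kHz.
57.2 kHz and 139.6 kHz both map to 8 kHz.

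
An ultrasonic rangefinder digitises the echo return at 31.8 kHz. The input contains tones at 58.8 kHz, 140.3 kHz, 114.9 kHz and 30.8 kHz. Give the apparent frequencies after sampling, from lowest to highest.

fs/2 = 15.9 kHz.
58.8 kHz mod fs = 27 kHz.
27 kHz > fs/2 = 15.9 kHz, folds to fs − 27 kHz = 4.8 kHz.
140.3 kHz mod fs = 13.1 kHz.
13.1 kHz ≤ fs/2 = 15.9 kHz, appears at 13.1 kHz.
114.9 kHz mod fs = 19.5 kHz.
19.5 kHz > fs/2 = 15.9 kHz, folds to fs − 19.5 kHz = 12.3 kHz.
30.8 kHz > fs/2 = 15.9 kHz, folds to fs − 30.8 kHz = 1 kHz.
Distinct values: {1 kHz, 4.8 kHz, 12.3 kHz, 13.1 kHz}.

1 kHz, 4.8 kHz, 12.3 kHz, 13.1 kHz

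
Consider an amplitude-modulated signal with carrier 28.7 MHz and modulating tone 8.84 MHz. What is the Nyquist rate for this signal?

AM sidebands sit at fc ± fm = 19.86 MHz and 37.54 MHz.
Highest-frequency component: 37.54 MHz.
Nyquist rate = 2 × 37.54 MHz = 75.08 MHz.

75.08 MHz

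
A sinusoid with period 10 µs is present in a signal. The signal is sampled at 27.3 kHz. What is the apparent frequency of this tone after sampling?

9.2 kHz

T = 10 µs → f = 1/T = 100 kHz.
100 kHz mod fs = 18.1 kHz.
18.1 kHz > fs/2 = 13.65 kHz, folds to fs − 18.1 kHz = 9.2 kHz.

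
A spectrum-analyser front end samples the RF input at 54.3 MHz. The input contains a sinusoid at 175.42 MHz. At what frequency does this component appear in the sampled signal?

12.52 MHz

175.42 MHz mod fs = 12.52 MHz.
12.52 MHz ≤ fs/2 = 27.15 MHz, appears at 12.52 MHz.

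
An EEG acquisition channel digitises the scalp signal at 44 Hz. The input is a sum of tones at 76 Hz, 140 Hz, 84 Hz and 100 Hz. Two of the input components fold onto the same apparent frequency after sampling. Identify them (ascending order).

76 Hz, 100 Hz

fs/2 = 22 Hz.
76 Hz mod fs = 32 Hz.
32 Hz > fs/2 = 22 Hz, folds to fs − 32 Hz = 12 Hz.
140 Hz mod fs = 8 Hz.
8 Hz ≤ fs/2 = 22 Hz, appears at 8 Hz.
84 Hz mod fs = 40 Hz.
40 Hz > fs/2 = 22 Hz, folds to fs − 40 Hz = 4 Hz.
100 Hz mod fs = 12 Hz.
12 Hz ≤ fs/2 = 22 Hz, appears at 12 Hz.
76 Hz and 100 Hz both map to 12 Hz.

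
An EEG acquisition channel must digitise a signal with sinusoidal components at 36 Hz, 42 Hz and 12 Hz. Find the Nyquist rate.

Highest-frequency component: 42 Hz.
Nyquist rate = 2 × 42 Hz = 84 Hz.

84 Hz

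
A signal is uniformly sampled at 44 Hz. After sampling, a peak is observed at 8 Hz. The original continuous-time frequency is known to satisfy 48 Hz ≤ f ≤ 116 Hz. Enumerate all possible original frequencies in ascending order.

52 Hz, 80 Hz, 96 Hz

Frequencies that alias to 8 Hz are k·fs ± 8 Hz for integer k ≥ 0.
k=0: 8 Hz.
k=1: 36 Hz, 52 Hz.
k=2: 80 Hz, 96 Hz.
k=3: 124 Hz, 140 Hz.
Within [48 Hz, 116 Hz]: 52 Hz, 80 Hz, 96 Hz.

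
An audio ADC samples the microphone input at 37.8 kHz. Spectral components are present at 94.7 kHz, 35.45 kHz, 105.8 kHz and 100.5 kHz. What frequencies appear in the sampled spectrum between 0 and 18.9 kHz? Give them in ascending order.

fs/2 = 18.9 kHz.
94.7 kHz mod fs = 19.1 kHz.
19.1 kHz > fs/2 = 18.9 kHz, folds to fs − 19.1 kHz = 18.7 kHz.
35.45 kHz > fs/2 = 18.9 kHz, folds to fs − 35.45 kHz = 2.35 kHz.
105.8 kHz mod fs = 30.2 kHz.
30.2 kHz > fs/2 = 18.9 kHz, folds to fs − 30.2 kHz = 7.6 kHz.
100.5 kHz mod fs = 24.9 kHz.
24.9 kHz > fs/2 = 18.9 kHz, folds to fs − 24.9 kHz = 12.9 kHz.
Distinct values: {2.35 kHz, 7.6 kHz, 12.9 kHz, 18.7 kHz}.

2.35 kHz, 7.6 kHz, 12.9 kHz, 18.7 kHz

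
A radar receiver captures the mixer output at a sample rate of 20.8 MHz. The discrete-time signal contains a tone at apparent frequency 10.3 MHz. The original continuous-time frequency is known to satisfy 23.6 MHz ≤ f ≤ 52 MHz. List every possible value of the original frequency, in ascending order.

Frequencies that alias to 10.3 MHz are k·fs ± 10.3 MHz for integer k ≥ 0.
k=0: 10.3 MHz.
k=1: 10.5 MHz, 31.1 MHz.
k=2: 31.3 MHz, 51.9 MHz.
k=3: 52.1 MHz, 72.7 MHz.
Within [23.6 MHz, 52 MHz]: 31.1 MHz, 31.3 MHz, 51.9 MHz.

31.1 MHz, 31.3 MHz, 51.9 MHz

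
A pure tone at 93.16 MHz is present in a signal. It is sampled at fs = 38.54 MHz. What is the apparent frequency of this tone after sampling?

93.16 MHz mod fs = 16.08 MHz.
16.08 MHz ≤ fs/2 = 19.27 MHz, appears at 16.08 MHz.

16.08 MHz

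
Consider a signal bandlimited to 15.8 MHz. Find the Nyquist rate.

31.6 MHz

Nyquist rate = 2 × 15.8 MHz = 31.6 MHz.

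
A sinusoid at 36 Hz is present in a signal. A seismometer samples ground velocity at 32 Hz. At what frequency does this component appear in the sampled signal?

36 Hz mod fs = 4 Hz.
4 Hz ≤ fs/2 = 16 Hz, appears at 4 Hz.

4 Hz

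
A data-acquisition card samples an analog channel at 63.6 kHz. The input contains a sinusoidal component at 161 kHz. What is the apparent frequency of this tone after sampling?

161 kHz mod fs = 33.8 kHz.
33.8 kHz > fs/2 = 31.8 kHz, folds to fs − 33.8 kHz = 29.8 kHz.

29.8 kHz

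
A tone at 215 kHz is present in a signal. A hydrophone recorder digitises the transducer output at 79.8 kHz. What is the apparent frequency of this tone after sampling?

215 kHz mod fs = 55.4 kHz.
55.4 kHz > fs/2 = 39.9 kHz, folds to fs − 55.4 kHz = 24.4 kHz.

24.4 kHz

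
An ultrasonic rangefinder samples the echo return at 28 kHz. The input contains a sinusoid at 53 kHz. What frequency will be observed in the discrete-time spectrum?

53 kHz mod fs = 25 kHz.
25 kHz > fs/2 = 14 kHz, folds to fs − 25 kHz = 3 kHz.

3 kHz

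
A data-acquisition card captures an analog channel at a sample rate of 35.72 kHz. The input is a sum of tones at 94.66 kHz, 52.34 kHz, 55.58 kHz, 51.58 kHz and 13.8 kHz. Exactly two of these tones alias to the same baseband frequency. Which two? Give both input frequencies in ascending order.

51.58 kHz, 55.58 kHz

fs/2 = 17.86 kHz.
94.66 kHz mod fs = 23.22 kHz.
23.22 kHz > fs/2 = 17.86 kHz, folds to fs − 23.22 kHz = 12.5 kHz.
52.34 kHz mod fs = 16.62 kHz.
16.62 kHz ≤ fs/2 = 17.86 kHz, appears at 16.62 kHz.
55.58 kHz mod fs = 19.86 kHz.
19.86 kHz > fs/2 = 17.86 kHz, folds to fs − 19.86 kHz = 15.86 kHz.
51.58 kHz mod fs = 15.86 kHz.
15.86 kHz ≤ fs/2 = 17.86 kHz, appears at 15.86 kHz.
13.8 kHz ≤ fs/2 = 17.86 kHz, passes unchanged.
51.58 kHz and 55.58 kHz both map to 15.86 kHz.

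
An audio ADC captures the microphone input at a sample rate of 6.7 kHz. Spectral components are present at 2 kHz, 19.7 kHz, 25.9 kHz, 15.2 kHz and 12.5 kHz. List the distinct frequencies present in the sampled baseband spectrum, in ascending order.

0.4 kHz, 0.9 kHz, 1.8 kHz, 2 kHz

fs/2 = 3.35 kHz.
2 kHz ≤ fs/2 = 3.35 kHz, passes unchanged.
19.7 kHz mod fs = 6.3 kHz.
6.3 kHz > fs/2 = 3.35 kHz, folds to fs − 6.3 kHz = 0.4 kHz.
25.9 kHz mod fs = 5.8 kHz.
5.8 kHz > fs/2 = 3.35 kHz, folds to fs − 5.8 kHz = 0.9 kHz.
15.2 kHz mod fs = 1.8 kHz.
1.8 kHz ≤ fs/2 = 3.35 kHz, appears at 1.8 kHz.
12.5 kHz mod fs = 5.8 kHz.
5.8 kHz > fs/2 = 3.35 kHz, folds to fs − 5.8 kHz = 0.9 kHz.
Distinct values: {0.4 kHz, 0.9 kHz, 1.8 kHz, 2 kHz}.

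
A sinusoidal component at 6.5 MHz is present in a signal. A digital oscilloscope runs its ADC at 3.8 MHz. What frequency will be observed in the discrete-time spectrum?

1.1 MHz

6.5 MHz mod fs = 2.7 MHz.
2.7 MHz > fs/2 = 1.9 MHz, folds to fs − 2.7 MHz = 1.1 MHz.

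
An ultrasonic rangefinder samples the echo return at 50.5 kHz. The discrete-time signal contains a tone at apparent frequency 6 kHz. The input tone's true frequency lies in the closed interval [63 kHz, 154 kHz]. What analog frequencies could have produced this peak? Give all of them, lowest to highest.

Frequencies that alias to 6 kHz are k·fs ± 6 kHz for integer k ≥ 0.
k=0: 6 kHz.
k=1: 44.5 kHz, 56.5 kHz.
k=2: 95 kHz, 107 kHz.
k=3: 145.5 kHz, 157.5 kHz.
k=4: 196 kHz, 208 kHz.
Within [63 kHz, 154 kHz]: 95 kHz, 107 kHz, 145.5 kHz.

95 kHz, 107 kHz, 145.5 kHz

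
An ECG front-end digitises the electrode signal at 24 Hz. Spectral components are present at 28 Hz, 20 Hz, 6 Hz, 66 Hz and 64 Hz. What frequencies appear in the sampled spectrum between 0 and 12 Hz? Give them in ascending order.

4 Hz, 6 Hz, 8 Hz

fs/2 = 12 Hz.
28 Hz mod fs = 4 Hz.
4 Hz ≤ fs/2 = 12 Hz, appears at 4 Hz.
20 Hz > fs/2 = 12 Hz, folds to fs − 20 Hz = 4 Hz.
6 Hz ≤ fs/2 = 12 Hz, passes unchanged.
66 Hz mod fs = 18 Hz.
18 Hz > fs/2 = 12 Hz, folds to fs − 18 Hz = 6 Hz.
64 Hz mod fs = 16 Hz.
16 Hz > fs/2 = 12 Hz, folds to fs − 16 Hz = 8 Hz.
Distinct values: {4 Hz, 6 Hz, 8 Hz}.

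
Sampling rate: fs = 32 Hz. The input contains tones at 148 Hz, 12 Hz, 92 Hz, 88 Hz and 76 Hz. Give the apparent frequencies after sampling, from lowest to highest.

4 Hz, 8 Hz, 12 Hz

fs/2 = 16 Hz.
148 Hz mod fs = 20 Hz.
20 Hz > fs/2 = 16 Hz, folds to fs − 20 Hz = 12 Hz.
12 Hz ≤ fs/2 = 16 Hz, passes unchanged.
92 Hz mod fs = 28 Hz.
28 Hz > fs/2 = 16 Hz, folds to fs − 28 Hz = 4 Hz.
88 Hz mod fs = 24 Hz.
24 Hz > fs/2 = 16 Hz, folds to fs − 24 Hz = 8 Hz.
76 Hz mod fs = 12 Hz.
12 Hz ≤ fs/2 = 16 Hz, appears at 12 Hz.
Distinct values: {4 Hz, 8 Hz, 12 Hz}.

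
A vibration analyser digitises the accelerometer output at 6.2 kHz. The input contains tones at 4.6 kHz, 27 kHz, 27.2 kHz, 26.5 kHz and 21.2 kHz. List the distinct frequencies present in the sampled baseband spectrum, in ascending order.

1.6 kHz, 1.7 kHz, 2.2 kHz, 2.4 kHz, 2.6 kHz

fs/2 = 3.1 kHz.
4.6 kHz > fs/2 = 3.1 kHz, folds to fs − 4.6 kHz = 1.6 kHz.
27 kHz mod fs = 2.2 kHz.
2.2 kHz ≤ fs/2 = 3.1 kHz, appears at 2.2 kHz.
27.2 kHz mod fs = 2.4 kHz.
2.4 kHz ≤ fs/2 = 3.1 kHz, appears at 2.4 kHz.
26.5 kHz mod fs = 1.7 kHz.
1.7 kHz ≤ fs/2 = 3.1 kHz, appears at 1.7 kHz.
21.2 kHz mod fs = 2.6 kHz.
2.6 kHz ≤ fs/2 = 3.1 kHz, appears at 2.6 kHz.
Distinct values: {1.6 kHz, 1.7 kHz, 2.2 kHz, 2.4 kHz, 2.6 kHz}.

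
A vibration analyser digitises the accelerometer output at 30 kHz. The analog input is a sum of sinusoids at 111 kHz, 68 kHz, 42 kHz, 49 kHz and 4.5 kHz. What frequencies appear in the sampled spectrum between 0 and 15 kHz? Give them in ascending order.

4.5 kHz, 8 kHz, 9 kHz, 11 kHz, 12 kHz

fs/2 = 15 kHz.
111 kHz mod fs = 21 kHz.
21 kHz > fs/2 = 15 kHz, folds to fs − 21 kHz = 9 kHz.
68 kHz mod fs = 8 kHz.
8 kHz ≤ fs/2 = 15 kHz, appears at 8 kHz.
42 kHz mod fs = 12 kHz.
12 kHz ≤ fs/2 = 15 kHz, appears at 12 kHz.
49 kHz mod fs = 19 kHz.
19 kHz > fs/2 = 15 kHz, folds to fs − 19 kHz = 11 kHz.
4.5 kHz ≤ fs/2 = 15 kHz, passes unchanged.
Distinct values: {4.5 kHz, 8 kHz, 9 kHz, 11 kHz, 12 kHz}.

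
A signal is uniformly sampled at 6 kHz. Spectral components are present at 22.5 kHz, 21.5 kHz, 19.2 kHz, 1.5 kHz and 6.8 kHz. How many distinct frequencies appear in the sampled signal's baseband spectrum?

fs/2 = 3 kHz.
22.5 kHz mod fs = 4.5 kHz.
4.5 kHz > fs/2 = 3 kHz, folds to fs − 4.5 kHz = 1.5 kHz.
21.5 kHz mod fs = 3.5 kHz.
3.5 kHz > fs/2 = 3 kHz, folds to fs − 3.5 kHz = 2.5 kHz.
19.2 kHz mod fs = 1.2 kHz.
1.2 kHz ≤ fs/2 = 3 kHz, appears at 1.2 kHz.
1.5 kHz ≤ fs/2 = 3 kHz, passes unchanged.
6.8 kHz mod fs = 0.8 kHz.
0.8 kHz ≤ fs/2 = 3 kHz, appears at 0.8 kHz.
Distinct values: {0.8 kHz, 1.2 kHz, 1.5 kHz, 2.5 kHz} → 4.

4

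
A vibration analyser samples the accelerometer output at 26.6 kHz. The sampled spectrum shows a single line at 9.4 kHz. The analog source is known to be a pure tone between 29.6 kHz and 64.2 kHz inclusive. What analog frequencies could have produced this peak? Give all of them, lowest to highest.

36 kHz, 43.8 kHz, 62.6 kHz

Frequencies that alias to 9.4 kHz are k·fs ± 9.4 kHz for integer k ≥ 0.
k=0: 9.4 kHz.
k=1: 17.2 kHz, 36 kHz.
k=2: 43.8 kHz, 62.6 kHz.
k=3: 70.4 kHz, 89.2 kHz.
Within [29.6 kHz, 64.2 kHz]: 36 kHz, 43.8 kHz, 62.6 kHz.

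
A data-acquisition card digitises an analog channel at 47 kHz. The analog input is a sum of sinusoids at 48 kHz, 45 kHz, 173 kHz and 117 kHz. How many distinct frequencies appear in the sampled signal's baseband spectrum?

fs/2 = 23.5 kHz.
48 kHz mod fs = 1 kHz.
1 kHz ≤ fs/2 = 23.5 kHz, appears at 1 kHz.
45 kHz > fs/2 = 23.5 kHz, folds to fs − 45 kHz = 2 kHz.
173 kHz mod fs = 32 kHz.
32 kHz > fs/2 = 23.5 kHz, folds to fs − 32 kHz = 15 kHz.
117 kHz mod fs = 23 kHz.
23 kHz ≤ fs/2 = 23.5 kHz, appears at 23 kHz.
Distinct values: {1 kHz, 2 kHz, 15 kHz, 23 kHz} → 4.

4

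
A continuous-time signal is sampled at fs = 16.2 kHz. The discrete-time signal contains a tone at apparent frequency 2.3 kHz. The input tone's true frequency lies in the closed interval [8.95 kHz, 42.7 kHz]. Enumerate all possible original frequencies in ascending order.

13.9 kHz, 18.5 kHz, 30.1 kHz, 34.7 kHz

Frequencies that alias to 2.3 kHz are k·fs ± 2.3 kHz for integer k ≥ 0.
k=0: 2.3 kHz.
k=1: 13.9 kHz, 18.5 kHz.
k=2: 30.1 kHz, 34.7 kHz.
k=3: 46.3 kHz, 50.9 kHz.
Within [8.95 kHz, 42.7 kHz]: 13.9 kHz, 18.5 kHz, 30.1 kHz, 34.7 kHz.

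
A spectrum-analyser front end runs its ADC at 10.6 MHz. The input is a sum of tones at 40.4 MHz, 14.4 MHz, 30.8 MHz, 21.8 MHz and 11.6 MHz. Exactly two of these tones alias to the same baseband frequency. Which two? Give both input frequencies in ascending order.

11.6 MHz, 30.8 MHz

fs/2 = 5.3 MHz.
40.4 MHz mod fs = 8.6 MHz.
8.6 MHz > fs/2 = 5.3 MHz, folds to fs − 8.6 MHz = 2 MHz.
14.4 MHz mod fs = 3.8 MHz.
3.8 MHz ≤ fs/2 = 5.3 MHz, appears at 3.8 MHz.
30.8 MHz mod fs = 9.6 MHz.
9.6 MHz > fs/2 = 5.3 MHz, folds to fs − 9.6 MHz = 1 MHz.
21.8 MHz mod fs = 0.6 MHz.
0.6 MHz ≤ fs/2 = 5.3 MHz, appears at 0.6 MHz.
11.6 MHz mod fs = 1 MHz.
1 MHz ≤ fs/2 = 5.3 MHz, appears at 1 MHz.
11.6 MHz and 30.8 MHz both map to 1 MHz.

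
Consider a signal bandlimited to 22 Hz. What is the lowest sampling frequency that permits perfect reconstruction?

Nyquist rate = 2 × 22 Hz = 44 Hz.

44 Hz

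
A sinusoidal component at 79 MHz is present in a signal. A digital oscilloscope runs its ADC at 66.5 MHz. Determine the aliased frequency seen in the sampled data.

12.5 MHz

79 MHz mod fs = 12.5 MHz.
12.5 MHz ≤ fs/2 = 33.25 MHz, appears at 12.5 MHz.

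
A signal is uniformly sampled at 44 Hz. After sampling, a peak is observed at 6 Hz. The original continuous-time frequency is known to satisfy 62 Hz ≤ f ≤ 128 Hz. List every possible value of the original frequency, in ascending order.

Frequencies that alias to 6 Hz are k·fs ± 6 Hz for integer k ≥ 0.
k=0: 6 Hz.
k=1: 38 Hz, 50 Hz.
k=2: 82 Hz, 94 Hz.
k=3: 126 Hz, 138 Hz.
k=4: 170 Hz, 182 Hz.
Within [62 Hz, 128 Hz]: 82 Hz, 94 Hz, 126 Hz.

82 Hz, 94 Hz, 126 Hz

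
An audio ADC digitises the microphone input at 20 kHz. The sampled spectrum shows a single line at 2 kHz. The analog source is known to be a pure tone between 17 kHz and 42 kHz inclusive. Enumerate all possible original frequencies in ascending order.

Frequencies that alias to 2 kHz are k·fs ± 2 kHz for integer k ≥ 0.
k=0: 2 kHz.
k=1: 18 kHz, 22 kHz.
k=2: 38 kHz, 42 kHz.
k=3: 58 kHz, 62 kHz.
Within [17 kHz, 42 kHz]: 18 kHz, 22 kHz, 38 kHz, 42 kHz.

18 kHz, 22 kHz, 38 kHz, 42 kHz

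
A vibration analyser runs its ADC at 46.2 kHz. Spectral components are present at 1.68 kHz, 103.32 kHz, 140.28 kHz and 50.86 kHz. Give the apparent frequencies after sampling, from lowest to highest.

fs/2 = 23.1 kHz.
1.68 kHz ≤ fs/2 = 23.1 kHz, passes unchanged.
103.32 kHz mod fs = 10.92 kHz.
10.92 kHz ≤ fs/2 = 23.1 kHz, appears at 10.92 kHz.
140.28 kHz mod fs = 1.68 kHz.
1.68 kHz ≤ fs/2 = 23.1 kHz, appears at 1.68 kHz.
50.86 kHz mod fs = 4.66 kHz.
4.66 kHz ≤ fs/2 = 23.1 kHz, appears at 4.66 kHz.
Distinct values: {1.68 kHz, 4.66 kHz, 10.92 kHz}.

1.68 kHz, 4.66 kHz, 10.92 kHz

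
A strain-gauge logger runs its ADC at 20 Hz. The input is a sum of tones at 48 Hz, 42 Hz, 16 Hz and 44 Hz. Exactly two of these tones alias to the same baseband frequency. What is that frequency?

4 Hz

fs/2 = 10 Hz.
48 Hz mod fs = 8 Hz.
8 Hz ≤ fs/2 = 10 Hz, appears at 8 Hz.
42 Hz mod fs = 2 Hz.
2 Hz ≤ fs/2 = 10 Hz, appears at 2 Hz.
16 Hz > fs/2 = 10 Hz, folds to fs − 16 Hz = 4 Hz.
44 Hz mod fs = 4 Hz.
4 Hz ≤ fs/2 = 10 Hz, appears at 4 Hz.
16 Hz and 44 Hz both map to 4 Hz.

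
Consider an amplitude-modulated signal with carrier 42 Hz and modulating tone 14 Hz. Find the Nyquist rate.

AM sidebands sit at fc ± fm = 28 Hz and 56 Hz.
Highest-frequency component: 56 Hz.
Nyquist rate = 2 × 56 Hz = 112 Hz.

112 Hz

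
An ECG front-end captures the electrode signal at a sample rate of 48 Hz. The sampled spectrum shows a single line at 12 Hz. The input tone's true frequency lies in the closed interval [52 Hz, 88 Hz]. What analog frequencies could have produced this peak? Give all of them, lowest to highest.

60 Hz, 84 Hz

Frequencies that alias to 12 Hz are k·fs ± 12 Hz for integer k ≥ 0.
k=0: 12 Hz.
k=1: 36 Hz, 60 Hz.
k=2: 84 Hz, 108 Hz.
k=3: 132 Hz, 156 Hz.
Within [52 Hz, 88 Hz]: 60 Hz, 84 Hz.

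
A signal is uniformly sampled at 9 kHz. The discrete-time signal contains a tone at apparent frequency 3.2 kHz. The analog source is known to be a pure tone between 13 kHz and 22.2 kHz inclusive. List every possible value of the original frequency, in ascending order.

14.8 kHz, 21.2 kHz

Frequencies that alias to 3.2 kHz are k·fs ± 3.2 kHz for integer k ≥ 0.
k=0: 3.2 kHz.
k=1: 5.8 kHz, 12.2 kHz.
k=2: 14.8 kHz, 21.2 kHz.
k=3: 23.8 kHz, 30.2 kHz.
Within [13 kHz, 22.2 kHz]: 14.8 kHz, 21.2 kHz.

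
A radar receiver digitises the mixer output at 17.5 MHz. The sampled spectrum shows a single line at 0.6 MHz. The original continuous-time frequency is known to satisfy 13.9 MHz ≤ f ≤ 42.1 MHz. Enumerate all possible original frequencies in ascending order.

16.9 MHz, 18.1 MHz, 34.4 MHz, 35.6 MHz

Frequencies that alias to 0.6 MHz are k·fs ± 0.6 MHz for integer k ≥ 0.
k=0: 0.6 MHz.
k=1: 16.9 MHz, 18.1 MHz.
k=2: 34.4 MHz, 35.6 MHz.
k=3: 51.9 MHz, 53.1 MHz.
Within [13.9 MHz, 42.1 MHz]: 16.9 MHz, 18.1 MHz, 34.4 MHz, 35.6 MHz.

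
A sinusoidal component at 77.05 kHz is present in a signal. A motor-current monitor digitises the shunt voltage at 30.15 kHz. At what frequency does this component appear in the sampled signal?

13.4 kHz

77.05 kHz mod fs = 16.75 kHz.
16.75 kHz > fs/2 = 15.075 kHz, folds to fs − 16.75 kHz = 13.4 kHz.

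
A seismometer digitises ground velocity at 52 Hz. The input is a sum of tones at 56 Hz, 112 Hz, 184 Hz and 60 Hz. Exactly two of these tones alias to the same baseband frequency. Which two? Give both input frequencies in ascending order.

fs/2 = 26 Hz.
56 Hz mod fs = 4 Hz.
4 Hz ≤ fs/2 = 26 Hz, appears at 4 Hz.
112 Hz mod fs = 8 Hz.
8 Hz ≤ fs/2 = 26 Hz, appears at 8 Hz.
184 Hz mod fs = 28 Hz.
28 Hz > fs/2 = 26 Hz, folds to fs − 28 Hz = 24 Hz.
60 Hz mod fs = 8 Hz.
8 Hz ≤ fs/2 = 26 Hz, appears at 8 Hz.
60 Hz and 112 Hz both map to 8 Hz.

60 Hz, 112 Hz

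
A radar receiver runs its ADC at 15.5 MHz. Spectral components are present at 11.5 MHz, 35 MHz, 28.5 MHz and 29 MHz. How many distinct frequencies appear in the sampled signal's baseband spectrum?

3

fs/2 = 7.75 MHz.
11.5 MHz > fs/2 = 7.75 MHz, folds to fs − 11.5 MHz = 4 MHz.
35 MHz mod fs = 4 MHz.
4 MHz ≤ fs/2 = 7.75 MHz, appears at 4 MHz.
28.5 MHz mod fs = 13 MHz.
13 MHz > fs/2 = 7.75 MHz, folds to fs − 13 MHz = 2.5 MHz.
29 MHz mod fs = 13.5 MHz.
13.5 MHz > fs/2 = 7.75 MHz, folds to fs − 13.5 MHz = 2 MHz.
Distinct values: {2 MHz, 2.5 MHz, 4 MHz} → 3.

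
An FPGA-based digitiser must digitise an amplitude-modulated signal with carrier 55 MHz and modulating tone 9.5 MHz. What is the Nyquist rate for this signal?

AM sidebands sit at fc ± fm = 45.5 MHz and 64.5 MHz.
Highest-frequency component: 64.5 MHz.
Nyquist rate = 2 × 64.5 MHz = 129 MHz.

129 MHz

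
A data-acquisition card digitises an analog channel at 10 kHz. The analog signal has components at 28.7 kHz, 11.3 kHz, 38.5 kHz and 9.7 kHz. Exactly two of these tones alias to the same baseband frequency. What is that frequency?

1.3 kHz

fs/2 = 5 kHz.
28.7 kHz mod fs = 8.7 kHz.
8.7 kHz > fs/2 = 5 kHz, folds to fs − 8.7 kHz = 1.3 kHz.
11.3 kHz mod fs = 1.3 kHz.
1.3 kHz ≤ fs/2 = 5 kHz, appears at 1.3 kHz.
38.5 kHz mod fs = 8.5 kHz.
8.5 kHz > fs/2 = 5 kHz, folds to fs − 8.5 kHz = 1.5 kHz.
9.7 kHz > fs/2 = 5 kHz, folds to fs − 9.7 kHz = 0.3 kHz.
11.3 kHz and 28.7 kHz both map to 1.3 kHz.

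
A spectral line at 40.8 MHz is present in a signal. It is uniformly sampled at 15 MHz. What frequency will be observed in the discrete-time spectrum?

4.2 MHz

40.8 MHz mod fs = 10.8 MHz.
10.8 MHz > fs/2 = 7.5 MHz, folds to fs − 10.8 MHz = 4.2 MHz.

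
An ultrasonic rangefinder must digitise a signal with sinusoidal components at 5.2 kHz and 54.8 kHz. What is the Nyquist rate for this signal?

Highest-frequency component: 54.8 kHz.
Nyquist rate = 2 × 54.8 kHz = 109.6 kHz.

109.6 kHz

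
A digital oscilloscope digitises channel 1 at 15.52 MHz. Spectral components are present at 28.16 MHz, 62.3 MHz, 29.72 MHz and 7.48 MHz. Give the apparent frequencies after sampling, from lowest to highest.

fs/2 = 7.76 MHz.
28.16 MHz mod fs = 12.64 MHz.
12.64 MHz > fs/2 = 7.76 MHz, folds to fs − 12.64 MHz = 2.88 MHz.
62.3 MHz mod fs = 0.22 MHz.
0.22 MHz ≤ fs/2 = 7.76 MHz, appears at 0.22 MHz.
29.72 MHz mod fs = 14.2 MHz.
14.2 MHz > fs/2 = 7.76 MHz, folds to fs − 14.2 MHz = 1.32 MHz.
7.48 MHz ≤ fs/2 = 7.76 MHz, passes unchanged.
Distinct values: {0.22 MHz, 1.32 MHz, 2.88 MHz, 7.48 MHz}.

0.22 MHz, 1.32 MHz, 2.88 MHz, 7.48 MHz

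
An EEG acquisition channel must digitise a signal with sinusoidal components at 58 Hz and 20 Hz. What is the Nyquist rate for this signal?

116 Hz

Highest-frequency component: 58 Hz.
Nyquist rate = 2 × 58 Hz = 116 Hz.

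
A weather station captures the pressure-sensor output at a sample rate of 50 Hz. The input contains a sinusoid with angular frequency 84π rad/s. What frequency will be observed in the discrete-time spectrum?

8 Hz

ω = 84π rad/s → f = ω/(2π) = 42 Hz.
42 Hz > fs/2 = 25 Hz, folds to fs − 42 Hz = 8 Hz.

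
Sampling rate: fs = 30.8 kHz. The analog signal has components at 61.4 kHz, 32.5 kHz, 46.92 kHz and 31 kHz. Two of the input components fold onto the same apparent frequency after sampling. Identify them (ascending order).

fs/2 = 15.4 kHz.
61.4 kHz mod fs = 30.6 kHz.
30.6 kHz > fs/2 = 15.4 kHz, folds to fs − 30.6 kHz = 0.2 kHz.
32.5 kHz mod fs = 1.7 kHz.
1.7 kHz ≤ fs/2 = 15.4 kHz, appears at 1.7 kHz.
46.92 kHz mod fs = 16.12 kHz.
16.12 kHz > fs/2 = 15.4 kHz, folds to fs − 16.12 kHz = 14.68 kHz.
31 kHz mod fs = 0.2 kHz.
0.2 kHz ≤ fs/2 = 15.4 kHz, appears at 0.2 kHz.
31 kHz and 61.4 kHz both map to 0.2 kHz.

31 kHz, 61.4 kHz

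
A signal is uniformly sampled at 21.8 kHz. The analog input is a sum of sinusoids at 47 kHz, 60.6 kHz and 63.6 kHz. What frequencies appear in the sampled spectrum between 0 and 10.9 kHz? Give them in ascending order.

1.8 kHz, 3.4 kHz, 4.8 kHz

fs/2 = 10.9 kHz.
47 kHz mod fs = 3.4 kHz.
3.4 kHz ≤ fs/2 = 10.9 kHz, appears at 3.4 kHz.
60.6 kHz mod fs = 17 kHz.
17 kHz > fs/2 = 10.9 kHz, folds to fs − 17 kHz = 4.8 kHz.
63.6 kHz mod fs = 20 kHz.
20 kHz > fs/2 = 10.9 kHz, folds to fs − 20 kHz = 1.8 kHz.
Distinct values: {1.8 kHz, 3.4 kHz, 4.8 kHz}.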